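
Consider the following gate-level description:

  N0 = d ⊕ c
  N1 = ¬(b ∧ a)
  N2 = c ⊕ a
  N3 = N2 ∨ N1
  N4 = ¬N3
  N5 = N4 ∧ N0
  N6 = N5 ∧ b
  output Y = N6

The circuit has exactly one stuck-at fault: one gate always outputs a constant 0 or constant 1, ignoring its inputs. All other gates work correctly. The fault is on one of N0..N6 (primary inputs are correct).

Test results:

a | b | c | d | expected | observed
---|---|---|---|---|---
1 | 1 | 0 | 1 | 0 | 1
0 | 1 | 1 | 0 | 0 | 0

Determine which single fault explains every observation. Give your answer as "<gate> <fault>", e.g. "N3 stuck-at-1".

Fault-free values for test 1 (a=1, b=1, c=0, d=1): N0=1, N1=0, N2=1, N3=1, N4=0, N5=0, N6=0, giving Y=0. Observed 1.
Test 1: faults giving observed 1 are {N2 stuck-at-0, N3 stuck-at-0, N4 stuck-at-1, N5 stuck-at-1, N6 stuck-at-1}.
Test 2 (a=0, b=1, c=1, d=0): fault-free N0=1, N1=1, N2=1, N3=1, N4=0, N5=0, N6=0 → 0; observed 0. Eliminates N3 stuck-at-0, N4 stuck-at-1, N5 stuck-at-1, N6 stuck-at-1.
Only N2 stuck-at-0 is consistent with every test.

N2 stuck-at-0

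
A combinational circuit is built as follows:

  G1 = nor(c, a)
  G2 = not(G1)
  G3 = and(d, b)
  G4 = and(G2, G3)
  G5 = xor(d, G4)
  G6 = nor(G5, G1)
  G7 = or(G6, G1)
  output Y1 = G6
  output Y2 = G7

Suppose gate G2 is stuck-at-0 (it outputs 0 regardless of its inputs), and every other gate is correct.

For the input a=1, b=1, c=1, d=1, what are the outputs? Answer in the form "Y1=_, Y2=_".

Propagate with G2 forced: G1=0, G2=0 [stuck-at-0], G3=1, G4=0, G5=1, G6=0, G7=0.
So the outputs are Y1=0, Y2=0. (Without the fault they would be Y1=1, Y2=1.)

Y1=0, Y2=0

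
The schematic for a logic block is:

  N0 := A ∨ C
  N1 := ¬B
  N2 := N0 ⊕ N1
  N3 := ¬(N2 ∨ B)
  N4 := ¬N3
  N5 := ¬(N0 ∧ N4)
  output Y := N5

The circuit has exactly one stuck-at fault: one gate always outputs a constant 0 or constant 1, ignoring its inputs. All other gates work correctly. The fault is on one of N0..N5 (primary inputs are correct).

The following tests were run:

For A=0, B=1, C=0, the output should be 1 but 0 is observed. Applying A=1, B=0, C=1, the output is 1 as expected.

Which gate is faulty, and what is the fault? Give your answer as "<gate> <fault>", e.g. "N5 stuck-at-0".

Fault-free values for test 1 (A=0, B=1, C=0): N0=0, N1=0, N2=0, N3=0, N4=1, N5=1, giving Y=1. Observed 0.
Test 1: faults giving observed 0 are {N0 stuck-at-1, N5 stuck-at-0}.
Test 2 (A=1, B=0, C=1): fault-free N0=1, N1=1, N2=0, N3=1, N4=0, N5=1 → 1; observed 1. Eliminates N5 stuck-at-0.
Only N0 stuck-at-1 is consistent with every test.

N0 stuck-at-1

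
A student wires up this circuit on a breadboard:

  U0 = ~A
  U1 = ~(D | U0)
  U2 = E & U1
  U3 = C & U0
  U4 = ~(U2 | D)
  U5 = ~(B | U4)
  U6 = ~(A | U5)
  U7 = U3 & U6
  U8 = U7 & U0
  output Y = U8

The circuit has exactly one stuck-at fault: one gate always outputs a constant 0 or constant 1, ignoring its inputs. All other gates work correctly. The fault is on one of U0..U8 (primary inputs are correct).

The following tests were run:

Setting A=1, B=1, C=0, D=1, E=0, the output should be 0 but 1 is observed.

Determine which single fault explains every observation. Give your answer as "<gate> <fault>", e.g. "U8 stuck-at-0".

U8 stuck-at-1

Fault-free values for test 1 (A=1, B=1, C=0, D=1, E=0): U0=0, U1=0, U2=0, U3=0, U4=0, U5=0, U6=0, U7=0, U8=0, giving Y=0. Observed 1.
Test 1: faults giving observed 1 are {U8 stuck-at-1}.
Only U8 stuck-at-1 is consistent with every test.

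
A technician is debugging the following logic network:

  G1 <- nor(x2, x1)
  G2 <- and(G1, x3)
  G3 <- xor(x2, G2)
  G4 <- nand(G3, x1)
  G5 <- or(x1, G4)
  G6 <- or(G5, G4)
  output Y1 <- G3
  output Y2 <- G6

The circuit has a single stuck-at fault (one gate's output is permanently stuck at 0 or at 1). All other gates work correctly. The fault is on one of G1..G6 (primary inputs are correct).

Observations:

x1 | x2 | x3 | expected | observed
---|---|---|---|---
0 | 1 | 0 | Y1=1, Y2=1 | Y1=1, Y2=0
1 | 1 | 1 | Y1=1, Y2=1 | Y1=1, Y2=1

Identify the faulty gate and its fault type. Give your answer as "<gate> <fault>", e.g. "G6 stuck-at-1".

G4 stuck-at-0

Fault-free values for test 1 (x1=0, x2=1, x3=0): G1=0, G2=0, G3=1, G4=1, G5=1, G6=1, giving Y1=1, Y2=1. Observed Y1=1, Y2=0.
Test 1: faults giving observed Y1=1, Y2=0 are {G4 stuck-at-0, G6 stuck-at-0}.
Test 2 (x1=1, x2=1, x3=1): fault-free G1=0, G2=0, G3=1, G4=0, G5=1, G6=1 → Y1=1, Y2=1; observed Y1=1, Y2=1. Eliminates G6 stuck-at-0.
Only G4 stuck-at-0 is consistent with every test.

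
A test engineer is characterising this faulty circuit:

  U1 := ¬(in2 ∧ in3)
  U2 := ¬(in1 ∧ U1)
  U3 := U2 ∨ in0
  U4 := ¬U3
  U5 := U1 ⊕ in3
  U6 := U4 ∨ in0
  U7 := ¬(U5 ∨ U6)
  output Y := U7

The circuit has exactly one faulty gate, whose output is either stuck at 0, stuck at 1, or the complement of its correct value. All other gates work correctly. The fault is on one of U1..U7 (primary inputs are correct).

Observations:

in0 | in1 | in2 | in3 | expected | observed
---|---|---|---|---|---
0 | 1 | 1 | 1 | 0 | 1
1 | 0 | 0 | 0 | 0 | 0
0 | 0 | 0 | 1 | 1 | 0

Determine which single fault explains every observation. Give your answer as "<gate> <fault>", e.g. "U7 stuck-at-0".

Fault-free values for test 1 (in0=0, in1=1, in2=1, in3=1): U1=0, U2=1, U3=1, U4=0, U5=1, U6=0, U7=0, giving Y=0. Observed 1.
Test 1: faults giving observed 1 are {U5 stuck-at-0, U5 inverted output, U7 stuck-at-1, U7 inverted output}.
Test 2 (in0=1, in1=0, in2=0, in3=0): fault-free U1=1, U2=1, U3=1, U4=0, U5=1, U6=1, U7=0 → 0; observed 0. Eliminates U7 stuck-at-1, U7 inverted output.
Test 3 (in0=0, in1=0, in2=0, in3=1): fault-free U1=1, U2=1, U3=1, U4=0, U5=0, U6=0, U7=1 → 1; observed 0. Eliminates U5 stuck-at-0.
Only U5 inverted output is consistent with every test.

U5 inverted output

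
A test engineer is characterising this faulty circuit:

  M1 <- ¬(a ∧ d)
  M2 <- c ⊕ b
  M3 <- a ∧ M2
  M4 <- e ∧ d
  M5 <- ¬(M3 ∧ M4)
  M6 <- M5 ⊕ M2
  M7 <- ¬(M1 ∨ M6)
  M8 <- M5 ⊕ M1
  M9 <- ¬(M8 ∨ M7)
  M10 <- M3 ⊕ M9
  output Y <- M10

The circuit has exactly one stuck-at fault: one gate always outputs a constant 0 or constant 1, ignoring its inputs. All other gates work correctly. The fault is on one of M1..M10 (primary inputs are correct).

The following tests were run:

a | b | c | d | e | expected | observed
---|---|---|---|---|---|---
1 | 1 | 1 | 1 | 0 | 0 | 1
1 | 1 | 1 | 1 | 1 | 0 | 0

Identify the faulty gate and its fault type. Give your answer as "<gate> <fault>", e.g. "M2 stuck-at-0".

Fault-free values for test 1 (a=1, b=1, c=1, d=1, e=0): M1=0, M2=0, M3=0, M4=0, M5=1, M6=1, M7=0, M8=1, M9=0, M10=0, giving Y=0. Observed 1.
Test 1: faults giving observed 1 are {M1 stuck-at-1, M2 stuck-at-1, M3 stuck-at-1, M8 stuck-at-0, M9 stuck-at-1, M10 stuck-at-1}.
Test 2 (a=1, b=1, c=1, d=1, e=1): fault-free M1=0, M2=0, M3=0, M4=1, M5=1, M6=1, M7=0, M8=1, M9=0, M10=0 → 0; observed 0. Eliminates M1 stuck-at-1, M3 stuck-at-1, M8 stuck-at-0, M9 stuck-at-1, M10 stuck-at-1.
Only M2 stuck-at-1 is consistent with every test.

M2 stuck-at-1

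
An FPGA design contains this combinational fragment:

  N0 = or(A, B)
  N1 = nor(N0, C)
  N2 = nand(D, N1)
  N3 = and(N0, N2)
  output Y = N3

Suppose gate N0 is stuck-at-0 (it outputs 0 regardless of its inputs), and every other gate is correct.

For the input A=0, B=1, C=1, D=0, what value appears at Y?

Propagate with N0 forced: N0=0 [stuck-at-0], N1=0, N2=1, N3=0.
So Y = 0. (Without the fault it would be 1.)

0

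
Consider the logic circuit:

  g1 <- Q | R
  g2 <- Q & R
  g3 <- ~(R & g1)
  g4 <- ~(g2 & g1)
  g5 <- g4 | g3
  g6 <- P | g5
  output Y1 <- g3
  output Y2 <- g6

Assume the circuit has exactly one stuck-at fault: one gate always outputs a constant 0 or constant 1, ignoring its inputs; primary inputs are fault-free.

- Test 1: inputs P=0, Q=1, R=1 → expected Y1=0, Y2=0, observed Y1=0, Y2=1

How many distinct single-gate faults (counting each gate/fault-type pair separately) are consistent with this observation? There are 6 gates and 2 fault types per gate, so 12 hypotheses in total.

4

Fault-free: g1=1, g2=1, g3=0, g4=0, g5=0, g6=0 → Y1=0, Y2=0. Observed Y1=0, Y2=1.
  g1 stuck-at-0: output Y1=1, Y2=1 ✗
  g1 stuck-at-1: output Y1=0, Y2=0 ✗
  g2 stuck-at-0: output Y1=0, Y2=1 ✓
  g2 stuck-at-1: output Y1=0, Y2=0 ✗
  g3 stuck-at-0: output Y1=0, Y2=0 ✗
  g3 stuck-at-1: output Y1=1, Y2=1 ✗
  g4 stuck-at-0: output Y1=0, Y2=0 ✗
  g4 stuck-at-1: output Y1=0, Y2=1 ✓
  g5 stuck-at-0: output Y1=0, Y2=0 ✗
  g5 stuck-at-1: output Y1=0, Y2=1 ✓
  g6 stuck-at-0: output Y1=0, Y2=0 ✗
  g6 stuck-at-1: output Y1=0, Y2=1 ✓
Consistent faults: {g2 stuck-at-0, g4 stuck-at-1, g5 stuck-at-1, g6 stuck-at-1} — 4 in all.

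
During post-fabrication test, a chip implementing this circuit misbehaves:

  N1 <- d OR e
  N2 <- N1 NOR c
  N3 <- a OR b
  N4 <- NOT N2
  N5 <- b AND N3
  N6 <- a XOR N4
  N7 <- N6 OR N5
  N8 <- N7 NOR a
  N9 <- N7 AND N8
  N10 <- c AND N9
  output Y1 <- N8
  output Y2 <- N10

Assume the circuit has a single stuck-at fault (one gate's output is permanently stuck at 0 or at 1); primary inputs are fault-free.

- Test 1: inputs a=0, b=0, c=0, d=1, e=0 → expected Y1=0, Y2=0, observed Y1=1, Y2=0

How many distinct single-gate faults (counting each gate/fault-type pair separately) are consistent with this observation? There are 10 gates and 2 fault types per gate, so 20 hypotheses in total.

Fault-free: N1=1, N2=0, N3=0, N4=1, N5=0, N6=1, N7=1, N8=0, N9=0, N10=0 → Y1=0, Y2=0. Observed Y1=1, Y2=0.
  N1: stuck-at-0 ✓; others ✗
  N2: stuck-at-1 ✓; others ✗
  N3: none of the 2 fault types match ✗
  N4: stuck-at-0 ✓; others ✗
  N5: none of the 2 fault types match ✗
  N6: stuck-at-0 ✓; others ✗
  N7: stuck-at-0 ✓; others ✗
  N8: stuck-at-1 ✓; others ✗
  N9: none of the 2 fault types match ✗
  N10: none of the 2 fault types match ✗
Consistent faults: {N1 stuck-at-0, N2 stuck-at-1, N4 stuck-at-0, N6 stuck-at-0, N7 stuck-at-0, N8 stuck-at-1} — 6 in all.

6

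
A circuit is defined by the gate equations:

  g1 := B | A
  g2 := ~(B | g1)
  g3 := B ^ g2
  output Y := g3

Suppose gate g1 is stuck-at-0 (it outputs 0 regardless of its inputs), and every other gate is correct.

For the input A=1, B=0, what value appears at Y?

Propagate with g1 forced: g1=0 [stuck-at-0], g2=1, g3=1.
So Y = 1. (Without the fault it would be 0.)

1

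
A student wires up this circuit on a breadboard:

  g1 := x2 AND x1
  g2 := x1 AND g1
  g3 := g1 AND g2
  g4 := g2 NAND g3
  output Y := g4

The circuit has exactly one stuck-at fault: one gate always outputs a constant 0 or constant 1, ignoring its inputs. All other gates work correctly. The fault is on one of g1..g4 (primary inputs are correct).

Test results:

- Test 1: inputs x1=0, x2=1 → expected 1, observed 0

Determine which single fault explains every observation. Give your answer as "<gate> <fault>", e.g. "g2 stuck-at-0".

g4 stuck-at-0

Fault-free values for test 1 (x1=0, x2=1): g1=0, g2=0, g3=0, g4=1, giving Y=1. Observed 0.
Test 1: faults giving observed 0 are {g4 stuck-at-0}.
Only g4 stuck-at-0 is consistent with every test.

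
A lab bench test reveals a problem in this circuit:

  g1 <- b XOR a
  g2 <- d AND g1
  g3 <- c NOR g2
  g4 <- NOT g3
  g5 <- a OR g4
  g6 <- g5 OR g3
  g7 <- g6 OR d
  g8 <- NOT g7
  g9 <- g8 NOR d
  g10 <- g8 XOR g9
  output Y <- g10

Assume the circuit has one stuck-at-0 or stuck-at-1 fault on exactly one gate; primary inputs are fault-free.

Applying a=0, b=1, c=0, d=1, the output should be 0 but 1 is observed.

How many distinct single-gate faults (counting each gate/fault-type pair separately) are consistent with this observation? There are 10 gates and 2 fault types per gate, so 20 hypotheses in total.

4

Fault-free: g1=1, g2=1, g3=0, g4=1, g5=1, g6=1, g7=1, g8=0, g9=0, g10=0 → 0. Observed 1.
  g1: none of the 2 fault types match ✗
  g2: none of the 2 fault types match ✗
  g3: none of the 2 fault types match ✗
  g4: none of the 2 fault types match ✗
  g5: none of the 2 fault types match ✗
  g6: none of the 2 fault types match ✗
  g7: stuck-at-0 ✓; others ✗
  g8: stuck-at-1 ✓; others ✗
  g9: stuck-at-1 ✓; others ✗
  g10: stuck-at-1 ✓; others ✗
Consistent faults: {g7 stuck-at-0, g8 stuck-at-1, g9 stuck-at-1, g10 stuck-at-1} — 4 in all.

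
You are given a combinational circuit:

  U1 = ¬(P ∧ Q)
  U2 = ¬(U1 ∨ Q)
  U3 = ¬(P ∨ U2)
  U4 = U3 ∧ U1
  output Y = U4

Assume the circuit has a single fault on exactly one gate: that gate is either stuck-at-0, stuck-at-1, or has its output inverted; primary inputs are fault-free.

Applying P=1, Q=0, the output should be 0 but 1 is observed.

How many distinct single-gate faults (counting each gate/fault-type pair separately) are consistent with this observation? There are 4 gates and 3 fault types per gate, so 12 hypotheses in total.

4

Fault-free: U1=1, U2=0, U3=0, U4=0 → 0. Observed 1.
  U1 stuck-at-0: output 0 ✗
  U1 stuck-at-1: output 0 ✗
  U1 inverted output: output 0 ✗
  U2 stuck-at-0: output 0 ✗
  U2 stuck-at-1: output 0 ✗
  U2 inverted output: output 0 ✗
  U3 stuck-at-0: output 0 ✗
  U3 stuck-at-1: output 1 ✓
  U3 inverted output: output 1 ✓
  U4 stuck-at-0: output 0 ✗
  U4 stuck-at-1: output 1 ✓
  U4 inverted output: output 1 ✓
Consistent faults: {U3 stuck-at-1, U3 inverted output, U4 stuck-at-1, U4 inverted output} — 4 in all.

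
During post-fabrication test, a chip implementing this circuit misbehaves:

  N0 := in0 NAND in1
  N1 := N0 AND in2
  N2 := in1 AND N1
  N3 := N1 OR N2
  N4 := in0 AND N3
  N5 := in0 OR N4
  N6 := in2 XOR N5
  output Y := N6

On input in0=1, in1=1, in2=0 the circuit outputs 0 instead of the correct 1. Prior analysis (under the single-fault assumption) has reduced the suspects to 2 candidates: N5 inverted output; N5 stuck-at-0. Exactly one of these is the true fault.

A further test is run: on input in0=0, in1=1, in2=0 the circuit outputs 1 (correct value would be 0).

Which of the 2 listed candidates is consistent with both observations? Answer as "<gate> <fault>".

N5 inverted output

Evaluate each candidate on input in0=0, in1=1, in2=0:
  N5 inverted output: N0=1, N1=0, N2=0, N3=0, N4=0, N5=1 [inverted output], N6=1 → 1 — matches
  N5 stuck-at-0: N0=1, N1=0, N2=0, N3=0, N4=0, N5=0 [stuck-at-0], N6=0 → 0 — eliminated
Only N5 inverted output reproduces the observed 1.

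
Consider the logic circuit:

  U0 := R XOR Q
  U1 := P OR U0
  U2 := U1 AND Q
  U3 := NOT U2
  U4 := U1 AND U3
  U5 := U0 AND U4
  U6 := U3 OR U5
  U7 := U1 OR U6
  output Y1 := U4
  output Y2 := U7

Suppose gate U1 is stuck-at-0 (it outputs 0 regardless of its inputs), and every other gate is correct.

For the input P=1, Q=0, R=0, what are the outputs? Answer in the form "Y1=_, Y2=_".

Propagate with U1 forced: U0=0, U1=0 [stuck-at-0], U2=0, U3=1, U4=0, U5=0, U6=1, U7=1.
So the outputs are Y1=0, Y2=1. (Without the fault they would be Y1=1, Y2=1.)

Y1=0, Y2=1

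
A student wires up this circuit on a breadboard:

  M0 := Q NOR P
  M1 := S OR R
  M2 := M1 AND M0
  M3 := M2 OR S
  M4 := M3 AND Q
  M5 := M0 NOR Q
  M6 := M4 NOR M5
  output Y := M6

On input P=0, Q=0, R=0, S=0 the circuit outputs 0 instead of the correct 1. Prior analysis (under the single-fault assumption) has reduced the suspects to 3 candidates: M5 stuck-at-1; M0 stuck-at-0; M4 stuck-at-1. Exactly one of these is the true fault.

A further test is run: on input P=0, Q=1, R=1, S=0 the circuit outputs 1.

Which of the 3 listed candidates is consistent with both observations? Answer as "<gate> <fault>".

M0 stuck-at-0

Evaluate each candidate on input P=0, Q=1, R=1, S=0:
  M5 stuck-at-1: M0=0, M1=1, M2=0, M3=0, M4=0, M5=1 [stuck-at-1], M6=0 → 0 — eliminated
  M0 stuck-at-0: M0=0 [stuck-at-0], M1=1, M2=0, M3=0, M4=0, M5=0, M6=1 → 1 — matches
  M4 stuck-at-1: M0=0, M1=1, M2=0, M3=0, M4=1 [stuck-at-1], M5=0, M6=0 → 0 — eliminated
Only M0 stuck-at-0 reproduces the observed 1.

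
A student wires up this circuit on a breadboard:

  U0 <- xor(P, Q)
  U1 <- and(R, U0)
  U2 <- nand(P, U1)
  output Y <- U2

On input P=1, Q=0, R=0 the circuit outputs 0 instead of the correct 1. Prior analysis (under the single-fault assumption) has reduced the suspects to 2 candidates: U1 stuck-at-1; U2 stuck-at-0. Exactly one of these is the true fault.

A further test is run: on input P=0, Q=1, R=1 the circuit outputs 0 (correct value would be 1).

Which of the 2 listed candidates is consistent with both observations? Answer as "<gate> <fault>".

U2 stuck-at-0

Evaluate each candidate on input P=0, Q=1, R=1:
  U1 stuck-at-1: U0=1, U1=1 [stuck-at-1], U2=1 → 1 — eliminated
  U2 stuck-at-0: U0=1, U1=1, U2=0 [stuck-at-0] → 0 — matches
Only U2 stuck-at-0 reproduces the observed 0.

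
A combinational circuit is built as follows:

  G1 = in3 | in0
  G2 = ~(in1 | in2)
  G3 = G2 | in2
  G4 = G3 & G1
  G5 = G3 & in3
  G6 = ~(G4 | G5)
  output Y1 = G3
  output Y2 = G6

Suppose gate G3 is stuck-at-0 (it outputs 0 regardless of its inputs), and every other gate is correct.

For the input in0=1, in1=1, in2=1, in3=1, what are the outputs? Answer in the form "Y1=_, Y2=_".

Y1=0, Y2=1

Propagate with G3 forced: G1=1, G2=0, G3=0 [stuck-at-0], G4=0, G5=0, G6=1.
So the outputs are Y1=0, Y2=1. (Without the fault they would be Y1=1, Y2=0.)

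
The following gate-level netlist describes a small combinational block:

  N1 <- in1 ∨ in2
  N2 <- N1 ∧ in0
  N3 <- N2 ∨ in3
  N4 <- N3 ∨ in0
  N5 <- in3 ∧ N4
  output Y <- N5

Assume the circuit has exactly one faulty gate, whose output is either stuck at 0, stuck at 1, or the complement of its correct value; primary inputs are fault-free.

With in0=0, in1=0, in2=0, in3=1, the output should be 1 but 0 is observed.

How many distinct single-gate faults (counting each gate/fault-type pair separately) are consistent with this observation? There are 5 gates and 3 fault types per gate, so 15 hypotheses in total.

Fault-free: N1=0, N2=0, N3=1, N4=1, N5=1 → 1. Observed 0.
  N1: none of the 3 fault types match ✗
  N2: none of the 3 fault types match ✗
  N3: stuck-at-0, inverted output ✓; others ✗
  N4: stuck-at-0, inverted output ✓; others ✗
  N5: stuck-at-0, inverted output ✓; others ✗
Consistent faults: {N3 stuck-at-0, N3 inverted output, N4 stuck-at-0, N4 inverted output, N5 stuck-at-0, N5 inverted output} — 6 in all.

6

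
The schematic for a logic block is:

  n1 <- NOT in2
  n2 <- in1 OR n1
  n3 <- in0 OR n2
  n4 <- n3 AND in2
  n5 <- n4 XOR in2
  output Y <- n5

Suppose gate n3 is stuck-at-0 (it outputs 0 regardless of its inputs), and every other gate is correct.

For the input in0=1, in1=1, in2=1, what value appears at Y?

1

Propagate with n3 forced: n1=0, n2=1, n3=0 [stuck-at-0], n4=0, n5=1.
So Y = 1. (Without the fault it would be 0.)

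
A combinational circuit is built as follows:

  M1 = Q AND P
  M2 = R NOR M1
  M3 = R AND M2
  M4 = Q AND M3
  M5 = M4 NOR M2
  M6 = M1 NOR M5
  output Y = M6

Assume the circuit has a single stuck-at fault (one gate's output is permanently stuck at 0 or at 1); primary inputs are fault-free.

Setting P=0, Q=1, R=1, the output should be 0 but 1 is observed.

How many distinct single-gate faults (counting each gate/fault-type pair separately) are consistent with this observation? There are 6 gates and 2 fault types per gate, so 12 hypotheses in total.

Fault-free: M1=0, M2=0, M3=0, M4=0, M5=1, M6=0 → 0. Observed 1.
  M1 stuck-at-0: output 0 ✗
  M1 stuck-at-1: output 0 ✗
  M2 stuck-at-0: output 0 ✗
  M2 stuck-at-1: output 1 ✓
  M3 stuck-at-0: output 0 ✗
  M3 stuck-at-1: output 1 ✓
  M4 stuck-at-0: output 0 ✗
  M4 stuck-at-1: output 1 ✓
  M5 stuck-at-0: output 1 ✓
  M5 stuck-at-1: output 0 ✗
  M6 stuck-at-0: output 0 ✗
  M6 stuck-at-1: output 1 ✓
Consistent faults: {M2 stuck-at-1, M3 stuck-at-1, M4 stuck-at-1, M5 stuck-at-0, M6 stuck-at-1} — 5 in all.

5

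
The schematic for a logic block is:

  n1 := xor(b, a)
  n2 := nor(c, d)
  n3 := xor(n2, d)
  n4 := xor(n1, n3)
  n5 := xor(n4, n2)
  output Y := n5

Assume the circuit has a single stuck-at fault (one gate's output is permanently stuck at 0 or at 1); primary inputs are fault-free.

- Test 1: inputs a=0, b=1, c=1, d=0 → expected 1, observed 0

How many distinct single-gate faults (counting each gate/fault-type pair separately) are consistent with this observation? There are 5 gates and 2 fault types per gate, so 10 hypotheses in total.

4

Fault-free: n1=1, n2=0, n3=0, n4=1, n5=1 → 1. Observed 0.
  n1 stuck-at-0: output 0 ✓
  n1 stuck-at-1: output 1 ✗
  n2 stuck-at-0: output 1 ✗
  n2 stuck-at-1: output 1 ✗
  n3 stuck-at-0: output 1 ✗
  n3 stuck-at-1: output 0 ✓
  n4 stuck-at-0: output 0 ✓
  n4 stuck-at-1: output 1 ✗
  n5 stuck-at-0: output 0 ✓
  n5 stuck-at-1: output 1 ✗
Consistent faults: {n1 stuck-at-0, n3 stuck-at-1, n4 stuck-at-0, n5 stuck-at-0} — 4 in all.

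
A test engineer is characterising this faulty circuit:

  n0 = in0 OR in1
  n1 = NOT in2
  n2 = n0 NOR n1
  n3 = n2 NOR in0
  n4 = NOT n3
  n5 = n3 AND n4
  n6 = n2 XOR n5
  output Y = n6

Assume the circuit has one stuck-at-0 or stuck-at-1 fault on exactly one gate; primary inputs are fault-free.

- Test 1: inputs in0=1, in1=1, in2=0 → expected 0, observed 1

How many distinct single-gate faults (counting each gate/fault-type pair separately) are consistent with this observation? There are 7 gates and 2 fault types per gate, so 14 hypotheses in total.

3

Fault-free: n0=1, n1=1, n2=0, n3=0, n4=1, n5=0, n6=0 → 0. Observed 1.
  n0 stuck-at-0: output 0 ✗
  n0 stuck-at-1: output 0 ✗
  n1 stuck-at-0: output 0 ✗
  n1 stuck-at-1: output 0 ✗
  n2 stuck-at-0: output 0 ✗
  n2 stuck-at-1: output 1 ✓
  n3 stuck-at-0: output 0 ✗
  n3 stuck-at-1: output 0 ✗
  n4 stuck-at-0: output 0 ✗
  n4 stuck-at-1: output 0 ✗
  n5 stuck-at-0: output 0 ✗
  n5 stuck-at-1: output 1 ✓
  n6 stuck-at-0: output 0 ✗
  n6 stuck-at-1: output 1 ✓
Consistent faults: {n2 stuck-at-1, n5 stuck-at-1, n6 stuck-at-1} — 3 in all.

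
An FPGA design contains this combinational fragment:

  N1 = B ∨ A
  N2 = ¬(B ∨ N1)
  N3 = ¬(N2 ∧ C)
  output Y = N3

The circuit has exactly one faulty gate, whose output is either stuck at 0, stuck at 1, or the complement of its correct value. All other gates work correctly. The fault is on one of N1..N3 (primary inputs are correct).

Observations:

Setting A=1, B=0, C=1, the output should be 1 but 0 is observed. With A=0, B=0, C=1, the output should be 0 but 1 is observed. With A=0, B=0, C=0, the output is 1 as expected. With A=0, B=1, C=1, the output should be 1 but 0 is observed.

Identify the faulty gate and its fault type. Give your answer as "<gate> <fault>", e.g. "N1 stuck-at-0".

Fault-free values for test 1 (A=1, B=0, C=1): N1=1, N2=0, N3=1, giving Y=1. Observed 0.
Test 1: faults giving observed 0 are {N1 stuck-at-0, N1 inverted output, N2 stuck-at-1, N2 inverted output, N3 stuck-at-0, N3 inverted output}.
Test 2 (A=0, B=0, C=1): fault-free N1=0, N2=1, N3=0 → 0; observed 1. Eliminates N1 stuck-at-0, N2 stuck-at-1, N3 stuck-at-0.
Test 3 (A=0, B=0, C=0): fault-free N1=0, N2=1, N3=1 → 1; observed 1. Eliminates N3 inverted output.
Test 4 (A=0, B=1, C=1): fault-free N1=1, N2=0, N3=1 → 1; observed 0. Eliminates N1 inverted output.
Only N2 inverted output is consistent with every test.

N2 inverted output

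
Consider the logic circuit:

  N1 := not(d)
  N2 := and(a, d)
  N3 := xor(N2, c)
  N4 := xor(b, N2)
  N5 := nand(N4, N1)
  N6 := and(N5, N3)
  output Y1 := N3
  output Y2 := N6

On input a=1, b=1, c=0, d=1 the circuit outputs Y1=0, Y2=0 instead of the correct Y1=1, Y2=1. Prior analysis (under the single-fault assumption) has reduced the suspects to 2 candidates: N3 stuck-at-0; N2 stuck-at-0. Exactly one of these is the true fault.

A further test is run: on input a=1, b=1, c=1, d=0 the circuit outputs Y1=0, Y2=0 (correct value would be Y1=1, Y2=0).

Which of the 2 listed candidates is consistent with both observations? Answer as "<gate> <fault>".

N3 stuck-at-0

Evaluate each candidate on input a=1, b=1, c=1, d=0:
  N3 stuck-at-0: N1=1, N2=0, N3=0 [stuck-at-0], N4=1, N5=0, N6=0 → Y1=0, Y2=0 — matches
  N2 stuck-at-0: N1=1, N2=0 [stuck-at-0], N3=1, N4=1, N5=0, N6=0 → Y1=1, Y2=0 — eliminated
Only N3 stuck-at-0 reproduces the observed Y1=0, Y2=0.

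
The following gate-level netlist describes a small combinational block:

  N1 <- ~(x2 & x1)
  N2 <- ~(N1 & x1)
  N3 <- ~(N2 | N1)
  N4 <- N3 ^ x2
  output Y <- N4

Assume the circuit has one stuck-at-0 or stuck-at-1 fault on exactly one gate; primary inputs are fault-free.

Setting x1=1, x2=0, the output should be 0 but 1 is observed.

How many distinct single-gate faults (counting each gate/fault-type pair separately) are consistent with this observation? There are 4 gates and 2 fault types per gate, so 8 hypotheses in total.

2

Fault-free: N1=1, N2=0, N3=0, N4=0 → 0. Observed 1.
  N1 stuck-at-0: output 0 ✗
  N1 stuck-at-1: output 0 ✗
  N2 stuck-at-0: output 0 ✗
  N2 stuck-at-1: output 0 ✗
  N3 stuck-at-0: output 0 ✗
  N3 stuck-at-1: output 1 ✓
  N4 stuck-at-0: output 0 ✗
  N4 stuck-at-1: output 1 ✓
Consistent faults: {N3 stuck-at-1, N4 stuck-at-1} — 2 in all.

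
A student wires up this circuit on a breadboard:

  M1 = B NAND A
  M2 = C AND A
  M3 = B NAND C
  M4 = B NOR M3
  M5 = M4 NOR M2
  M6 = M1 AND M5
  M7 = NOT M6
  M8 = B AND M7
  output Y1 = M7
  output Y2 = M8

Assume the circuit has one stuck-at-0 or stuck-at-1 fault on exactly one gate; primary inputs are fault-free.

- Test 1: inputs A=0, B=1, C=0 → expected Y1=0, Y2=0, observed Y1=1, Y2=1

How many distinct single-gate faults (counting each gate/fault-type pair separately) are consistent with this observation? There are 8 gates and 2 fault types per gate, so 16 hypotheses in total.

6

Fault-free: M1=1, M2=0, M3=1, M4=0, M5=1, M6=1, M7=0, M8=0 → Y1=0, Y2=0. Observed Y1=1, Y2=1.
  M1: stuck-at-0 ✓; others ✗
  M2: stuck-at-1 ✓; others ✗
  M3: none of the 2 fault types match ✗
  M4: stuck-at-1 ✓; others ✗
  M5: stuck-at-0 ✓; others ✗
  M6: stuck-at-0 ✓; others ✗
  M7: stuck-at-1 ✓; others ✗
  M8: none of the 2 fault types match ✗
Consistent faults: {M1 stuck-at-0, M2 stuck-at-1, M4 stuck-at-1, M5 stuck-at-0, M6 stuck-at-0, M7 stuck-at-1} — 6 in all.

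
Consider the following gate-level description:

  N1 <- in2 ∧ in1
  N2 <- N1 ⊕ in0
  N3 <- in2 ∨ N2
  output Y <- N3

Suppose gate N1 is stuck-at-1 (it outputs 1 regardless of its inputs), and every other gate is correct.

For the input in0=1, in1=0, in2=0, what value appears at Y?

0

Propagate with N1 forced: N1=1 [stuck-at-1], N2=0, N3=0.
So Y = 0. (Without the fault it would be 1.)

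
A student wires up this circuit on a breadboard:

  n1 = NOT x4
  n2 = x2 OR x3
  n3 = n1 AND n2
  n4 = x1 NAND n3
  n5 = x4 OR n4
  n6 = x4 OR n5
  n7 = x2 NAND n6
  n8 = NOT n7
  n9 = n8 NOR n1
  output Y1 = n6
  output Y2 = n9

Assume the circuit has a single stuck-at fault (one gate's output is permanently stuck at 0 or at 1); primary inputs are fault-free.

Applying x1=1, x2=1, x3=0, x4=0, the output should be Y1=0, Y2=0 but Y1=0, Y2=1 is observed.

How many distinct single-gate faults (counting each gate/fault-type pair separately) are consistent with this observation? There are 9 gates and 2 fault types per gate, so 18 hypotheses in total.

1

Fault-free: n1=1, n2=1, n3=1, n4=0, n5=0, n6=0, n7=1, n8=0, n9=0 → Y1=0, Y2=0. Observed Y1=0, Y2=1.
  n1: none of the 2 fault types match ✗
  n2: none of the 2 fault types match ✗
  n3: none of the 2 fault types match ✗
  n4: none of the 2 fault types match ✗
  n5: none of the 2 fault types match ✗
  n6: none of the 2 fault types match ✗
  n7: none of the 2 fault types match ✗
  n8: none of the 2 fault types match ✗
  n9: stuck-at-1 ✓; others ✗
Consistent faults: {n9 stuck-at-1} — 1 in all.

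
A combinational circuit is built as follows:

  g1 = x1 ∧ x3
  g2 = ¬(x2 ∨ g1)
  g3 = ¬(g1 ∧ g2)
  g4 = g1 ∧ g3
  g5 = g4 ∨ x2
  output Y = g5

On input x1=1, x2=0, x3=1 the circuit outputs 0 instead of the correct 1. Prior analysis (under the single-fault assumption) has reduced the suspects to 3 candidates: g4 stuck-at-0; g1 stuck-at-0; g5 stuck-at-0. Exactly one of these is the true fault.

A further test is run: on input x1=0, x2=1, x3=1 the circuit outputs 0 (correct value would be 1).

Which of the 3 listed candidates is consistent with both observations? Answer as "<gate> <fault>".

g5 stuck-at-0

Evaluate each candidate on input x1=0, x2=1, x3=1:
  g4 stuck-at-0: g1=0, g2=0, g3=1, g4=0 [stuck-at-0], g5=1 → 1 — eliminated
  g1 stuck-at-0: g1=0 [stuck-at-0], g2=0, g3=1, g4=0, g5=1 → 1 — eliminated
  g5 stuck-at-0: g1=0, g2=0, g3=1, g4=0, g5=0 [stuck-at-0] → 0 — matches
Only g5 stuck-at-0 reproduces the observed 0.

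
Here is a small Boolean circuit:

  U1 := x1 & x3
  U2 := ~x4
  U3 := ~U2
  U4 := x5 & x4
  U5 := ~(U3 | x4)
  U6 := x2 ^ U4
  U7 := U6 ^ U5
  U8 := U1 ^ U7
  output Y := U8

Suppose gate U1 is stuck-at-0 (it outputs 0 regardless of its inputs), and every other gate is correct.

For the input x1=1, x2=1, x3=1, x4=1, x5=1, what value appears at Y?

0

Propagate with U1 forced: U1=0 [stuck-at-0], U2=0, U3=1, U4=1, U5=0, U6=0, U7=0, U8=0.
So Y = 0. (Without the fault it would be 1.)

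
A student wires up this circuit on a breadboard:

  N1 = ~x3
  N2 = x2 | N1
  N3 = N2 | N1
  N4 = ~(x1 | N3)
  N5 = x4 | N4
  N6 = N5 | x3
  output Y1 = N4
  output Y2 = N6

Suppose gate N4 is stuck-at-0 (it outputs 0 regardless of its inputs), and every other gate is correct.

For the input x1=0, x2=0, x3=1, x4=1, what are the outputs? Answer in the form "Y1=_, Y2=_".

Y1=0, Y2=1

Propagate with N4 forced: N1=0, N2=0, N3=0, N4=0 [stuck-at-0], N5=1, N6=1.
So the outputs are Y1=0, Y2=1. (Without the fault they would be Y1=1, Y2=1.)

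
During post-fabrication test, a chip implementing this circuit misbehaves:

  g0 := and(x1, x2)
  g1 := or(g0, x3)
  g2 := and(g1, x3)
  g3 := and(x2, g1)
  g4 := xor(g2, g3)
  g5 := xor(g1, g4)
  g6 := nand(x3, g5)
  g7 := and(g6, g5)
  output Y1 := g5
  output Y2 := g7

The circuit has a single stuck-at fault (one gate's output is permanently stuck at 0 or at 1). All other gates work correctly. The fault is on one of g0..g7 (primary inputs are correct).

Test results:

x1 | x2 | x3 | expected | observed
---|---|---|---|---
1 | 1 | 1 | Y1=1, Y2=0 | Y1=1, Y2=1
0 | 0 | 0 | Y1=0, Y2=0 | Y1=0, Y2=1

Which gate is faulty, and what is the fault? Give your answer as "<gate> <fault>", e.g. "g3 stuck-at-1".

Fault-free values for test 1 (x1=1, x2=1, x3=1): g0=1, g1=1, g2=1, g3=1, g4=0, g5=1, g6=0, g7=0, giving Y1=1, Y2=0. Observed Y1=1, Y2=1.
Test 1: faults giving observed Y1=1, Y2=1 are {g6 stuck-at-1, g7 stuck-at-1}.
Test 2 (x1=0, x2=0, x3=0): fault-free g0=0, g1=0, g2=0, g3=0, g4=0, g5=0, g6=1, g7=0 → Y1=0, Y2=0; observed Y1=0, Y2=1. Eliminates g6 stuck-at-1.
Only g7 stuck-at-1 is consistent with every test.

g7 stuck-at-1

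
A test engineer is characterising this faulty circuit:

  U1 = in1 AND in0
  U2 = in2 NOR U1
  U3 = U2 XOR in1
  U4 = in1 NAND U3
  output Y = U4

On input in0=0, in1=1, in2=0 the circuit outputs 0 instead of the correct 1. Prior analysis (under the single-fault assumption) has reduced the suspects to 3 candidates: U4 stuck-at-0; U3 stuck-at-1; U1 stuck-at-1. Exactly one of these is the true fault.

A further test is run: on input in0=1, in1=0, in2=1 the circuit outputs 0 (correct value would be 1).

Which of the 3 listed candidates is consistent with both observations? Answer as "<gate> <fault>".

U4 stuck-at-0

Evaluate each candidate on input in0=1, in1=0, in2=1:
  U4 stuck-at-0: U1=0, U2=0, U3=0, U4=0 [stuck-at-0] → 0 — matches
  U3 stuck-at-1: U1=0, U2=0, U3=1 [stuck-at-1], U4=1 → 1 — eliminated
  U1 stuck-at-1: U1=1 [stuck-at-1], U2=0, U3=0, U4=1 → 1 — eliminated
Only U4 stuck-at-0 reproduces the observed 0.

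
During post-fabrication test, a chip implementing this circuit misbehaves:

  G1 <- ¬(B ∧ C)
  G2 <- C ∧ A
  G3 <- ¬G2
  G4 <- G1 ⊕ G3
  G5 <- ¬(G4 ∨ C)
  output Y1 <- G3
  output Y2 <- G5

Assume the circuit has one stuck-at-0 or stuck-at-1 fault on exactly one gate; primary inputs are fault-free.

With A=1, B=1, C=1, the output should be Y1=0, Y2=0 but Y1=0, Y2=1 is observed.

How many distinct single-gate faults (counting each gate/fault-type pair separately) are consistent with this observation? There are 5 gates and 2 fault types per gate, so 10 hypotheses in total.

Fault-free: G1=0, G2=1, G3=0, G4=0, G5=0 → Y1=0, Y2=0. Observed Y1=0, Y2=1.
  G1 stuck-at-0: output Y1=0, Y2=0 ✗
  G1 stuck-at-1: output Y1=0, Y2=0 ✗
  G2 stuck-at-0: output Y1=1, Y2=0 ✗
  G2 stuck-at-1: output Y1=0, Y2=0 ✗
  G3 stuck-at-0: output Y1=0, Y2=0 ✗
  G3 stuck-at-1: output Y1=1, Y2=0 ✗
  G4 stuck-at-0: output Y1=0, Y2=0 ✗
  G4 stuck-at-1: output Y1=0, Y2=0 ✗
  G5 stuck-at-0: output Y1=0, Y2=0 ✗
  G5 stuck-at-1: output Y1=0, Y2=1 ✓
Consistent faults: {G5 stuck-at-1} — 1 in all.

1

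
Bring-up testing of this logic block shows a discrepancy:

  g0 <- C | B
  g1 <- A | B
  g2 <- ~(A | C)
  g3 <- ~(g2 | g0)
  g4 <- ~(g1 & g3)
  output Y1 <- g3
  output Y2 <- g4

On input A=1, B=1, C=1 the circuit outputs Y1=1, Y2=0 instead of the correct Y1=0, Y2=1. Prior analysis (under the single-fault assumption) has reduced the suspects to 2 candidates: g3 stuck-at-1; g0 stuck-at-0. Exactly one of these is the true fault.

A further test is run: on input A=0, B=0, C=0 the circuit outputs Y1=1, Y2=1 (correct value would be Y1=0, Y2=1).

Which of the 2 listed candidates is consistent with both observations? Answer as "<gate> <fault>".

Evaluate each candidate on input A=0, B=0, C=0:
  g3 stuck-at-1: g0=0, g1=0, g2=1, g3=1 [stuck-at-1], g4=1 → Y1=1, Y2=1 — matches
  g0 stuck-at-0: g0=0 [stuck-at-0], g1=0, g2=1, g3=0, g4=1 → Y1=0, Y2=1 — eliminated
Only g3 stuck-at-1 reproduces the observed Y1=1, Y2=1.

g3 stuck-at-1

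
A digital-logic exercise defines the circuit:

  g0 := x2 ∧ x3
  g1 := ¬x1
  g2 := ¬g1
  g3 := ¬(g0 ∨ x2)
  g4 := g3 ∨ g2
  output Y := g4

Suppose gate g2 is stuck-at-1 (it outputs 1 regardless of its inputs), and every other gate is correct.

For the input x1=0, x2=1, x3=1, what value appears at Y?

Propagate with g2 forced: g0=1, g1=1, g2=1 [stuck-at-1], g3=0, g4=1.
So Y = 1. (Without the fault it would be 0.)

1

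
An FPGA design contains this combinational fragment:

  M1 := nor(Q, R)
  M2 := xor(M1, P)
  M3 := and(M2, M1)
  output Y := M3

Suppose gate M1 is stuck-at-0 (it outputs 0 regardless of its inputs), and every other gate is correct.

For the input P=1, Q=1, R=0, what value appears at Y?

Propagate with M1 forced: M1=0 [stuck-at-0], M2=1, M3=0.
So Y = 0. (Same as the fault-free value — the fault is masked on this input.)

0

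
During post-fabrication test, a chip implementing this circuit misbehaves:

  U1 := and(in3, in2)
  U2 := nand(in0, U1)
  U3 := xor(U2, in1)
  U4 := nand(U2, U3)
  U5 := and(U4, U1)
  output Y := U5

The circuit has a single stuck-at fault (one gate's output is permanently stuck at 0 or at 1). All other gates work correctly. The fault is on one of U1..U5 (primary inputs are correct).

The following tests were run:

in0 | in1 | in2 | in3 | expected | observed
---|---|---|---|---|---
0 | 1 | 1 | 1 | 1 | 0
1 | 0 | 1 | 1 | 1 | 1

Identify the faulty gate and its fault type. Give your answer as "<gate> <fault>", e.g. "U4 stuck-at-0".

Fault-free values for test 1 (in0=0, in1=1, in2=1, in3=1): U1=1, U2=1, U3=0, U4=1, U5=1, giving Y=1. Observed 0.
Test 1: faults giving observed 0 are {U1 stuck-at-0, U3 stuck-at-1, U4 stuck-at-0, U5 stuck-at-0}.
Test 2 (in0=1, in1=0, in2=1, in3=1): fault-free U1=1, U2=0, U3=0, U4=1, U5=1 → 1; observed 1. Eliminates U1 stuck-at-0, U4 stuck-at-0, U5 stuck-at-0.
Only U3 stuck-at-1 is consistent with every test.

U3 stuck-at-1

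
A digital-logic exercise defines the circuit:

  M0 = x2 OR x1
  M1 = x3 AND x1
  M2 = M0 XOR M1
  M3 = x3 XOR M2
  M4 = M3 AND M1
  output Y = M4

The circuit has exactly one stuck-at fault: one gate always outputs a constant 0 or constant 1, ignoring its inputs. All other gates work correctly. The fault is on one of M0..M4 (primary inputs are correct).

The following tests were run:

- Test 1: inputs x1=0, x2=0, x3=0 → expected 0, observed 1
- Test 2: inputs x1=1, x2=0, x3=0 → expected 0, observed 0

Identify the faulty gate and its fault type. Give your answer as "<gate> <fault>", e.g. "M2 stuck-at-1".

Fault-free values for test 1 (x1=0, x2=0, x3=0): M0=0, M1=0, M2=0, M3=0, M4=0, giving Y=0. Observed 1.
Test 1: faults giving observed 1 are {M1 stuck-at-1, M4 stuck-at-1}.
Test 2 (x1=1, x2=0, x3=0): fault-free M0=1, M1=0, M2=1, M3=1, M4=0 → 0; observed 0. Eliminates M4 stuck-at-1.
Only M1 stuck-at-1 is consistent with every test.

M1 stuck-at-1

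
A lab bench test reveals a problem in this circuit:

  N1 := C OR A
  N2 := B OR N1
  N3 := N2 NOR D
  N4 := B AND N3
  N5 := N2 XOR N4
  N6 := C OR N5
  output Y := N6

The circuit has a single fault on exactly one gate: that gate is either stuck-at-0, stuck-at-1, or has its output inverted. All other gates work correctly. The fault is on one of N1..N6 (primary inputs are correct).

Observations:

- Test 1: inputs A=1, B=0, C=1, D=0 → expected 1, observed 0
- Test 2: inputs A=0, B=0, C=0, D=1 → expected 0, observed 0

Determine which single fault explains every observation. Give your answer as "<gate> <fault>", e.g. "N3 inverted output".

N6 stuck-at-0

Fault-free values for test 1 (A=1, B=0, C=1, D=0): N1=1, N2=1, N3=0, N4=0, N5=1, N6=1, giving Y=1. Observed 0.
Test 1: faults giving observed 0 are {N6 stuck-at-0, N6 inverted output}.
Test 2 (A=0, B=0, C=0, D=1): fault-free N1=0, N2=0, N3=0, N4=0, N5=0, N6=0 → 0; observed 0. Eliminates N6 inverted output.
Only N6 stuck-at-0 is consistent with every test.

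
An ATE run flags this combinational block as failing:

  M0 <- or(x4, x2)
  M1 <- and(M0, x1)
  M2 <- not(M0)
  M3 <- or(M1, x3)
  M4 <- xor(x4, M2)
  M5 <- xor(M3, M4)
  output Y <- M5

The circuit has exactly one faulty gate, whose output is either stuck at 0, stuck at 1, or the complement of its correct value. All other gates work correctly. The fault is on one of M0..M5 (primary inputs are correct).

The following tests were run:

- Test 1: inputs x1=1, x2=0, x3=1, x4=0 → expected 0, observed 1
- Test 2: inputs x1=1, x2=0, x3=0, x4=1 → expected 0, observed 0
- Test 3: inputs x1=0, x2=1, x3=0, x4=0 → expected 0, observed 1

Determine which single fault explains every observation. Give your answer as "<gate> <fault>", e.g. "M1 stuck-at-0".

Fault-free values for test 1 (x1=1, x2=0, x3=1, x4=0): M0=0, M1=0, M2=1, M3=1, M4=1, M5=0, giving Y=0. Observed 1.
Test 1: faults giving observed 1 are {M0 stuck-at-1, M0 inverted output, M2 stuck-at-0, M2 inverted output, M3 stuck-at-0, M3 inverted output, M4 stuck-at-0, M4 inverted output, M5 stuck-at-1, M5 inverted output}.
Test 2 (x1=1, x2=0, x3=0, x4=1): fault-free M0=1, M1=1, M2=0, M3=1, M4=1, M5=0 → 0; observed 0. Eliminates M2 inverted output, M3 stuck-at-0, M3 inverted output, M4 stuck-at-0, M4 inverted output, M5 stuck-at-1, M5 inverted output.
Test 3 (x1=0, x2=1, x3=0, x4=0): fault-free M0=1, M1=0, M2=0, M3=0, M4=0, M5=0 → 0; observed 1. Eliminates M0 stuck-at-1, M2 stuck-at-0.
Only M0 inverted output is consistent with every test.

M0 inverted output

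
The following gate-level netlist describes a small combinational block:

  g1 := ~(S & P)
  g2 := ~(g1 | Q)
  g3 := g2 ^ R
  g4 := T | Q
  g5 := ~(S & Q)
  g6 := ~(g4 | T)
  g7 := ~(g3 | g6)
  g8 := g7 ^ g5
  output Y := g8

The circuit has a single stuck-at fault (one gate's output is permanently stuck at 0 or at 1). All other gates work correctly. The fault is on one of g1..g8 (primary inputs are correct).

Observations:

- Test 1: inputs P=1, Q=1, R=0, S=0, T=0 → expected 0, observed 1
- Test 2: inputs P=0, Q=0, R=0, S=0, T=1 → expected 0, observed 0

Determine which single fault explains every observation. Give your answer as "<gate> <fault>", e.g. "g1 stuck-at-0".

Fault-free values for test 1 (P=1, Q=1, R=0, S=0, T=0): g1=1, g2=0, g3=0, g4=1, g5=1, g6=0, g7=1, g8=0, giving Y=0. Observed 1.
Test 1: faults giving observed 1 are {g2 stuck-at-1, g3 stuck-at-1, g4 stuck-at-0, g5 stuck-at-0, g6 stuck-at-1, g7 stuck-at-0, g8 stuck-at-1}.
Test 2 (P=0, Q=0, R=0, S=0, T=1): fault-free g1=1, g2=0, g3=0, g4=1, g5=1, g6=0, g7=1, g8=0 → 0; observed 0. Eliminates g2 stuck-at-1, g3 stuck-at-1, g5 stuck-at-0, g6 stuck-at-1, g7 stuck-at-0, g8 stuck-at-1.
Only g4 stuck-at-0 is consistent with every test.

g4 stuck-at-0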